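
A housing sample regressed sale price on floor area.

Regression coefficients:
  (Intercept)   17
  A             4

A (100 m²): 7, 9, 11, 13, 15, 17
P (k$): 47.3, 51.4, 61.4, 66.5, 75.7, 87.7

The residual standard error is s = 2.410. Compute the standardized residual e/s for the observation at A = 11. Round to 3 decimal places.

ŷ = 17 + 4·11 = 61
e = 61.4 − 61 = 0.4
e/s = 0.4 / 2.410 = 0.166

0.166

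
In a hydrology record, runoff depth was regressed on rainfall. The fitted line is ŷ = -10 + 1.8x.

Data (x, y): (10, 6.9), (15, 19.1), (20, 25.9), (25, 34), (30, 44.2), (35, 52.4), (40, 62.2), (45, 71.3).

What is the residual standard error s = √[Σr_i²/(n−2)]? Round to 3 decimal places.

x=10: ŷ = -10 + 1.8·10 = 8; r = 6.9 − 8 = -1.1
x=15: ŷ = -10 + 1.8·15 = 17; r = 19.1 − 17 = 2.1
x=20: ŷ = -10 + 1.8·20 = 26; r = 25.9 − 26 = -0.1
x=25: ŷ = -10 + 1.8·25 = 35; r = 34 − 35 = -1
x=30: ŷ = -10 + 1.8·30 = 44; r = 44.2 − 44 = 0.2
x=35: ŷ = -10 + 1.8·35 = 53; r = 52.4 − 53 = -0.6
x=40: ŷ = -10 + 1.8·40 = 62; r = 62.2 − 62 = 0.2
x=45: ŷ = -10 + 1.8·45 = 71; r = 71.3 − 71 = 0.3
SSE = 1.21 + 4.41 + 0.01 + 1 + 0.04 + 0.36 + 0.04 + 0.09 = 7.16
s = √(7.16/6) = √1.19333 ≈ 1.092

s = 1.092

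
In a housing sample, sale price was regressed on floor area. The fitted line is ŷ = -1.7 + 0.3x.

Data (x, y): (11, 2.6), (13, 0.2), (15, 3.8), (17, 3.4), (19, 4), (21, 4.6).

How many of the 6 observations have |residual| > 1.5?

x=11: ŷ = -1.7 + 0.3·11 = 1.6; r = 2.6 − 1.6 = 1
x=13: ŷ = -1.7 + 0.3·13 = 2.2; r = 0.2 − 2.2 = -2
x=15: ŷ = -1.7 + 0.3·15 = 2.8; r = 3.8 − 2.8 = 1
x=17: ŷ = -1.7 + 0.3·17 = 3.4; r = 3.4 − 3.4 = 0
x=19: ŷ = -1.7 + 0.3·19 = 4; r = 4 − 4 = 0
x=21: ŷ = -1.7 + 0.3·21 = 4.6; r = 4.6 − 4.6 = 0
|r| > 1.5: x=13 (|r|=2) → 1

1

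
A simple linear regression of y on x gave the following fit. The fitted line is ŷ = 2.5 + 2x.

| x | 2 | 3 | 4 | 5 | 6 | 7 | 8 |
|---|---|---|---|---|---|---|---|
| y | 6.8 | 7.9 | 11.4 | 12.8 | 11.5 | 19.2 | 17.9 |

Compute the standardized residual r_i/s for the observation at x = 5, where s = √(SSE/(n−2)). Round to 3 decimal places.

0.158

x=2: ŷ = 2.5 + 2·2 = 6.5; r = 6.8 − 6.5 = 0.3
x=3: ŷ = 2.5 + 2·3 = 8.5; r = 7.9 − 8.5 = -0.6
x=4: ŷ = 2.5 + 2·4 = 10.5; r = 11.4 − 10.5 = 0.9
x=5: ŷ = 2.5 + 2·5 = 12.5; r = 12.8 − 12.5 = 0.3
x=6: ŷ = 2.5 + 2·6 = 14.5; r = 11.5 − 14.5 = -3
x=7: ŷ = 2.5 + 2·7 = 16.5; r = 19.2 − 16.5 = 2.7
x=8: ŷ = 2.5 + 2·8 = 18.5; r = 17.9 − 18.5 = -0.6
SSE = 0.09 + 0.36 + 0.81 + 0.09 + 9 + 7.29 + 0.36 = 18
s = √(18/5) = 1.89737
r/s = 0.3 / 1.89737 = 0.158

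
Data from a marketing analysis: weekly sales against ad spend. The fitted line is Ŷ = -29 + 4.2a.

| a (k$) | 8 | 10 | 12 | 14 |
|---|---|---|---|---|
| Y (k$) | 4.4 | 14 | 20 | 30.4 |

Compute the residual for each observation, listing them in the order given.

-0.2, 1, -1.4, 0.6

a=8: Ŷ = -29 + 4.2·8 = 4.6; r = 4.4 − 4.6 = -0.2
a=10: Ŷ = -29 + 4.2·10 = 13; r = 14 − 13 = 1
a=12: Ŷ = -29 + 4.2·12 = 21.4; r = 20 − 21.4 = -1.4
a=14: Ŷ = -29 + 4.2·14 = 29.8; r = 30.4 − 29.8 = 0.6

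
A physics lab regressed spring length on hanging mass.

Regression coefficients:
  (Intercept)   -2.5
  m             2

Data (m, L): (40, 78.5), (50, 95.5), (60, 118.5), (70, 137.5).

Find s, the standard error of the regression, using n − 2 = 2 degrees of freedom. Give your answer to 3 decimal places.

m=40: ŷ = -2.5 + 2·40 = 77.5; r = 78.5 − 77.5 = 1
m=50: ŷ = -2.5 + 2·50 = 97.5; r = 95.5 − 97.5 = -2
m=60: ŷ = -2.5 + 2·60 = 117.5; r = 118.5 − 117.5 = 1
m=70: ŷ = -2.5 + 2·70 = 137.5; r = 137.5 − 137.5 = 0
SSE = 1 + 4 + 1 + 0 = 6
s = √(6/2) = √3 ≈ 1.732

s = 1.732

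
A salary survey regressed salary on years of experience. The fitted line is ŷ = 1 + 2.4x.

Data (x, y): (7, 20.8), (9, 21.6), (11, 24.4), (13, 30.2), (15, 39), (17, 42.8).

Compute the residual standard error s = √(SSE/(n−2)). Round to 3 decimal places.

s = 2.646

x=7: ŷ = 1 + 2.4·7 = 17.8; e = 20.8 − 17.8 = 3
x=9: ŷ = 1 + 2.4·9 = 22.6; e = 21.6 − 22.6 = -1
x=11: ŷ = 1 + 2.4·11 = 27.4; e = 24.4 − 27.4 = -3
x=13: ŷ = 1 + 2.4·13 = 32.2; e = 30.2 − 32.2 = -2
x=15: ŷ = 1 + 2.4·15 = 37; e = 39 − 37 = 2
x=17: ŷ = 1 + 2.4·17 = 41.8; e = 42.8 − 41.8 = 1
SSE = 9 + 1 + 9 + 4 + 4 + 1 = 28
s = √(28/4) = √7 ≈ 2.646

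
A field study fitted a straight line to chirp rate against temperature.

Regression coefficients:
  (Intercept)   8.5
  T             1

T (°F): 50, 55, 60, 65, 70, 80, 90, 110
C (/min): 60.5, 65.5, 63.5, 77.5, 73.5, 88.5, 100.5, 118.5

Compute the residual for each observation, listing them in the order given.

2, 2, -5, 4, -5, 0, 2, 0

T=50: ŷ = 8.5 + 50 = 58.5; e = 60.5 − 58.5 = 2
T=55: ŷ = 8.5 + 55 = 63.5; e = 65.5 − 63.5 = 2
T=60: ŷ = 8.5 + 60 = 68.5; e = 63.5 − 68.5 = -5
T=65: ŷ = 8.5 + 65 = 73.5; e = 77.5 − 73.5 = 4
T=70: ŷ = 8.5 + 70 = 78.5; e = 73.5 − 78.5 = -5
T=80: ŷ = 8.5 + 80 = 88.5; e = 88.5 − 88.5 = 0
T=90: ŷ = 8.5 + 90 = 98.5; e = 100.5 − 98.5 = 2
T=110: ŷ = 8.5 + 110 = 118.5; e = 118.5 − 118.5 = 0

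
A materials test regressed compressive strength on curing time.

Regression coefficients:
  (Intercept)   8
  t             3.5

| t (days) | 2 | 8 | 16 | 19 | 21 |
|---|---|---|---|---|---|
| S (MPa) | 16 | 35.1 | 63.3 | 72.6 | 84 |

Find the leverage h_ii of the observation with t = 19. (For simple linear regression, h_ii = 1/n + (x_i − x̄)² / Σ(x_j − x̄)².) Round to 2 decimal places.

h = 0.33

t̄ = (2 + 8 + 16 + 19 + 21)/5 = 13.2
Σ(t − t̄)² = 125.44 + 27.04 + 7.84 + 33.64 + 60.84 = 254.8
h = 1/5 + (5.8)²/254.8 = 0.2 + 0.132025 = 0.33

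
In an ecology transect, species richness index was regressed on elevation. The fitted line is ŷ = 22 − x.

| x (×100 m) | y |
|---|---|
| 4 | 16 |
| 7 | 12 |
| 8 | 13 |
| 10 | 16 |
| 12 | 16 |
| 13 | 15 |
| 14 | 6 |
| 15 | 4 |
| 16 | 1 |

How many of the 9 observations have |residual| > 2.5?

x=4: ŷ = 22 − 4 = 18; e = 16 − 18 = -2
x=7: ŷ = 22 − 7 = 15; e = 12 − 15 = -3
x=8: ŷ = 22 − 8 = 14; e = 13 − 14 = -1
x=10: ŷ = 22 − 10 = 12; e = 16 − 12 = 4
x=12: ŷ = 22 − 12 = 10; e = 16 − 10 = 6
x=13: ŷ = 22 − 13 = 9; e = 15 − 9 = 6
x=14: ŷ = 22 − 14 = 8; e = 6 − 8 = -2
x=15: ŷ = 22 − 15 = 7; e = 4 − 7 = -3
x=16: ŷ = 22 − 16 = 6; e = 1 − 6 = -5
|e| > 2.5: x=7 (|e|=3), x=10 (|e|=4), x=12 (|e|=6), x=13 (|e|=6), x=15 (|e|=3), x=16 (|e|=5) → 6

6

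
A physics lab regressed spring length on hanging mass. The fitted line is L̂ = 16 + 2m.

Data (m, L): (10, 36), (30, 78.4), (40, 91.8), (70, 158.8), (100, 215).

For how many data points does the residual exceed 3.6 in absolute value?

m=10: L̂ = 16 + 2·10 = 36; r = 36 − 36 = 0
m=30: L̂ = 16 + 2·30 = 76; r = 78.4 − 76 = 2.4
m=40: L̂ = 16 + 2·40 = 96; r = 91.8 − 96 = -4.2
m=70: L̂ = 16 + 2·70 = 156; r = 158.8 − 156 = 2.8
m=100: L̂ = 16 + 2·100 = 216; r = 215 − 216 = -1
|r| > 3.6: m=40 (|r|=4.2) → 1

1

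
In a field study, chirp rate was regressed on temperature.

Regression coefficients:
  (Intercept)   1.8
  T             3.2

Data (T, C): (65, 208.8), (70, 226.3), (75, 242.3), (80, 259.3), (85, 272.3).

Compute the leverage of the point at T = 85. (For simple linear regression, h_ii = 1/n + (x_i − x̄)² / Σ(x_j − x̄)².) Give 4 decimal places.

T̄ = (65 + 70 + 75 + 80 + 85)/5 = 75
Σ(T − T̄)² = 100 + 25 + 0 + 25 + 100 = 250
h = 1/5 + (10)²/250 = 0.2 + 0.4 = 0.6000

h = 0.6000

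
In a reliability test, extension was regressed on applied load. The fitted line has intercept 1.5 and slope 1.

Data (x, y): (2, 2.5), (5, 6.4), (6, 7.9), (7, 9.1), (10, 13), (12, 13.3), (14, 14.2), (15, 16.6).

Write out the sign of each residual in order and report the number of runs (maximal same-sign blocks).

4 runs

x=2: ŷ = 1.5 + 2 = 3.5; e = 2.5 − 3.5 = -1
x=5: ŷ = 1.5 + 5 = 6.5; e = 6.4 − 6.5 = -0.1
x=6: ŷ = 1.5 + 6 = 7.5; e = 7.9 − 7.5 = 0.4
x=7: ŷ = 1.5 + 7 = 8.5; e = 9.1 − 8.5 = 0.6
x=10: ŷ = 1.5 + 10 = 11.5; e = 13 − 11.5 = 1.5
x=12: ŷ = 1.5 + 12 = 13.5; e = 13.3 − 13.5 = -0.2
x=14: ŷ = 1.5 + 14 = 15.5; e = 14.2 − 15.5 = -1.3
x=15: ŷ = 1.5 + 15 = 16.5; e = 16.6 − 16.5 = 0.1
Signs: − − + + + − − +
Runs: −×2, +×3, −×2, +×1 → 4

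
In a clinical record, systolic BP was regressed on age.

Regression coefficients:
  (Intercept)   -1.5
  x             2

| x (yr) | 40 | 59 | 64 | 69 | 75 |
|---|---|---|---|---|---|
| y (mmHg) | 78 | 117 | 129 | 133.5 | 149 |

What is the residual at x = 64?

ŷ = -1.5 + 2·64 = 126.5
r = 129 − 126.5 = 2.5

r = 2.5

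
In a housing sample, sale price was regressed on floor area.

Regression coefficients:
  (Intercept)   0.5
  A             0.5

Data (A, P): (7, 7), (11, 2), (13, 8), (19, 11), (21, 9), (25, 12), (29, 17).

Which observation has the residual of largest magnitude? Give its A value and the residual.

A = 11, r = -4

A=7: P̂ = 0.5 + 0.5·7 = 4; r = 7 − 4 = 3
A=11: P̂ = 0.5 + 0.5·11 = 6; r = 2 − 6 = -4
A=13: P̂ = 0.5 + 0.5·13 = 7; r = 8 − 7 = 1
A=19: P̂ = 0.5 + 0.5·19 = 10; r = 11 − 10 = 1
A=21: P̂ = 0.5 + 0.5·21 = 11; r = 9 − 11 = -2
A=25: P̂ = 0.5 + 0.5·25 = 13; r = 12 − 13 = -1
A=29: P̂ = 0.5 + 0.5·29 = 15; r = 17 − 15 = 2
Largest |r| is 4 at A = 11, residual -4.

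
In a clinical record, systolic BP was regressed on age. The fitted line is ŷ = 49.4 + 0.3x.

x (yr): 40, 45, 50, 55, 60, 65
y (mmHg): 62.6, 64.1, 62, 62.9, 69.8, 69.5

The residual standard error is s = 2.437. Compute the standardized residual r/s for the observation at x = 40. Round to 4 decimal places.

ŷ = 49.4 + 0.3·40 = 61.4
r = 62.6 − 61.4 = 1.2
r/s = 1.2 / 2.437 = 0.4924

0.4924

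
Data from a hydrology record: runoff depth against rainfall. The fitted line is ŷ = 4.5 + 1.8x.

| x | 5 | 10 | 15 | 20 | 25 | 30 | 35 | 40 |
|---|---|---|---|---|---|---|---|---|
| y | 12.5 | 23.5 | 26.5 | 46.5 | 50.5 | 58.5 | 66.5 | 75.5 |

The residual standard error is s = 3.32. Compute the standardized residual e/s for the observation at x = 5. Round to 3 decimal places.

-0.301

ŷ = 4.5 + 1.8·5 = 13.5
e = 12.5 − 13.5 = -1
e/s = -1 / 3.32 = -0.301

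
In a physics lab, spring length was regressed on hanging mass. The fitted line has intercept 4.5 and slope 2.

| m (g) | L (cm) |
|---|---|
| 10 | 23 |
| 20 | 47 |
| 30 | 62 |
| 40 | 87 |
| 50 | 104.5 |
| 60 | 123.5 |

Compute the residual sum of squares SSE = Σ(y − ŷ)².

m=10: L̂ = 4.5 + 2·10 = 24.5; r = 23 − 24.5 = -1.5
m=20: L̂ = 4.5 + 2·20 = 44.5; r = 47 − 44.5 = 2.5
m=30: L̂ = 4.5 + 2·30 = 64.5; r = 62 − 64.5 = -2.5
m=40: L̂ = 4.5 + 2·40 = 84.5; r = 87 − 84.5 = 2.5
m=50: L̂ = 4.5 + 2·50 = 104.5; r = 104.5 − 104.5 = 0
m=60: L̂ = 4.5 + 2·60 = 124.5; r = 123.5 − 124.5 = -1
SSE = 2.25 + 6.25 + 6.25 + 6.25 + 0 + 1 = 22

SSE = 22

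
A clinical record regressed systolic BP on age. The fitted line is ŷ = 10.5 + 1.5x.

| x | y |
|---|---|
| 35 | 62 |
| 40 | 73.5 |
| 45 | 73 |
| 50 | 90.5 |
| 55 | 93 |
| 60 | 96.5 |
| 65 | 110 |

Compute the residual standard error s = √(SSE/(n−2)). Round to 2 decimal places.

x=35: ŷ = 10.5 + 1.5·35 = 63; r = 62 − 63 = -1
x=40: ŷ = 10.5 + 1.5·40 = 70.5; r = 73.5 − 70.5 = 3
x=45: ŷ = 10.5 + 1.5·45 = 78; r = 73 − 78 = -5
x=50: ŷ = 10.5 + 1.5·50 = 85.5; r = 90.5 − 85.5 = 5
x=55: ŷ = 10.5 + 1.5·55 = 93; r = 93 − 93 = 0
x=60: ŷ = 10.5 + 1.5·60 = 100.5; r = 96.5 − 100.5 = -4
x=65: ŷ = 10.5 + 1.5·65 = 108; r = 110 − 108 = 2
SSE = 1 + 9 + 25 + 25 + 0 + 16 + 4 = 80
s = √(80/5) = √16 ≈ 4.00

s = 4.00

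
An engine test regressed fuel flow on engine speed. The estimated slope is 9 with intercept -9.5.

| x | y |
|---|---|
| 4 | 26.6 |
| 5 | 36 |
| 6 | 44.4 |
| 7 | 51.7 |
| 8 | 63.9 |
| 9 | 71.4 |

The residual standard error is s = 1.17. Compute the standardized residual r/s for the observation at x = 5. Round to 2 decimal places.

0.43

ŷ = -9.5 + 9·5 = 35.5
r = 36 − 35.5 = 0.5
r/s = 0.5 / 1.17 = 0.43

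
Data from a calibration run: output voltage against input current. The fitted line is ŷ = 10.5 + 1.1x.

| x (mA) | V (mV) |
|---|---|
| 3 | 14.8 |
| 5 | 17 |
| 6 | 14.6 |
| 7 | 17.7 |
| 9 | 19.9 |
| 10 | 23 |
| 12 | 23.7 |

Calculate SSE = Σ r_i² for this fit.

x=3: ŷ = 10.5 + 1.1·3 = 13.8; r = 14.8 − 13.8 = 1
x=5: ŷ = 10.5 + 1.1·5 = 16; r = 17 − 16 = 1
x=6: ŷ = 10.5 + 1.1·6 = 17.1; r = 14.6 − 17.1 = -2.5
x=7: ŷ = 10.5 + 1.1·7 = 18.2; r = 17.7 − 18.2 = -0.5
x=9: ŷ = 10.5 + 1.1·9 = 20.4; r = 19.9 − 20.4 = -0.5
x=10: ŷ = 10.5 + 1.1·10 = 21.5; r = 23 − 21.5 = 1.5
x=12: ŷ = 10.5 + 1.1·12 = 23.7; r = 23.7 − 23.7 = 0
SSE = 1 + 1 + 6.25 + 0.25 + 0.25 + 2.25 + 0 = 11

SSE = 11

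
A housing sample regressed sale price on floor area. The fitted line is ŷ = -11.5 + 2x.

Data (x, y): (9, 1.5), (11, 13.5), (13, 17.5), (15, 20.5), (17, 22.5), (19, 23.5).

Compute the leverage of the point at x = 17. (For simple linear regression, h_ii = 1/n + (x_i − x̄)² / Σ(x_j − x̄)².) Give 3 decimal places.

h = 0.295

x̄ = (9 + 11 + 13 + 15 + 17 + 19)/6 = 14
Σ(x − x̄)² = 25 + 9 + 1 + 1 + 9 + 25 = 70
h = 1/6 + (3)²/70 = 0.166667 + 0.128571 = 0.295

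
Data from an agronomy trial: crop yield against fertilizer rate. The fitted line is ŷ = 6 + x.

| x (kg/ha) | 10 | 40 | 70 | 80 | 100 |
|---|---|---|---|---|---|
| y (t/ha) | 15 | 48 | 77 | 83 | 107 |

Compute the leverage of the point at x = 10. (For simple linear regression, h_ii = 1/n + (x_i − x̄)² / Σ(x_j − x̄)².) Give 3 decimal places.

h = 0.700

x̄ = (10 + 40 + 70 + 80 + 100)/5 = 60
Σ(x − x̄)² = 2500 + 400 + 100 + 400 + 1600 = 5000
h = 1/5 + (-50)²/5000 = 0.2 + 0.5 = 0.700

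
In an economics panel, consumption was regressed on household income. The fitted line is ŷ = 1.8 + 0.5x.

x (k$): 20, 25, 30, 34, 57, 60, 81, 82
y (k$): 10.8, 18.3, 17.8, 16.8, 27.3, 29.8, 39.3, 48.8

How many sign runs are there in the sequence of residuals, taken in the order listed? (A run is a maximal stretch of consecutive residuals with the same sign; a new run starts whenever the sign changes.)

4 runs

x=20: ŷ = 1.8 + 0.5·20 = 11.8; r = 10.8 − 11.8 = -1
x=25: ŷ = 1.8 + 0.5·25 = 14.3; r = 18.3 − 14.3 = 4
x=30: ŷ = 1.8 + 0.5·30 = 16.8; r = 17.8 − 16.8 = 1
x=34: ŷ = 1.8 + 0.5·34 = 18.8; r = 16.8 − 18.8 = -2
x=57: ŷ = 1.8 + 0.5·57 = 30.3; r = 27.3 − 30.3 = -3
x=60: ŷ = 1.8 + 0.5·60 = 31.8; r = 29.8 − 31.8 = -2
x=81: ŷ = 1.8 + 0.5·81 = 42.3; r = 39.3 − 42.3 = -3
x=82: ŷ = 1.8 + 0.5·82 = 42.8; r = 48.8 − 42.8 = 6
Signs: − + + − − − − +
Runs: −×1, +×2, −×4, +×1 → 4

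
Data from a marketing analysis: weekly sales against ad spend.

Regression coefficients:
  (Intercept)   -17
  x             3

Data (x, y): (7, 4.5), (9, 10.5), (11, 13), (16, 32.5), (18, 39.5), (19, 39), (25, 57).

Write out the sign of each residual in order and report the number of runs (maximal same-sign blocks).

x=7: ŷ = -17 + 3·7 = 4; e = 4.5 − 4 = 0.5
x=9: ŷ = -17 + 3·9 = 10; e = 10.5 − 10 = 0.5
x=11: ŷ = -17 + 3·11 = 16; e = 13 − 16 = -3
x=16: ŷ = -17 + 3·16 = 31; e = 32.5 − 31 = 1.5
x=18: ŷ = -17 + 3·18 = 37; e = 39.5 − 37 = 2.5
x=19: ŷ = -17 + 3·19 = 40; e = 39 − 40 = -1
x=25: ŷ = -17 + 3·25 = 58; e = 57 − 58 = -1
Signs: + + − + + − −
Runs: +×2, −×1, +×2, −×2 → 4

4 runs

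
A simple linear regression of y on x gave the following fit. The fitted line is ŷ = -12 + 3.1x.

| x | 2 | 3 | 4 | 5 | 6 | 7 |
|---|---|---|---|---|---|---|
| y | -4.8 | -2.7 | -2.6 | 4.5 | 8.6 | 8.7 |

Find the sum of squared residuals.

x=2: ŷ = -12 + 3.1·2 = -5.8; r = -4.8 − (-5.8) = 1
x=3: ŷ = -12 + 3.1·3 = -2.7; r = -2.7 − (-2.7) = 0
x=4: ŷ = -12 + 3.1·4 = 0.4; r = -2.6 − 0.4 = -3
x=5: ŷ = -12 + 3.1·5 = 3.5; r = 4.5 − 3.5 = 1
x=6: ŷ = -12 + 3.1·6 = 6.6; r = 8.6 − 6.6 = 2
x=7: ŷ = -12 + 3.1·7 = 9.7; r = 8.7 − 9.7 = -1
SSE = 1 + 0 + 9 + 1 + 4 + 1 = 16

SSE = 16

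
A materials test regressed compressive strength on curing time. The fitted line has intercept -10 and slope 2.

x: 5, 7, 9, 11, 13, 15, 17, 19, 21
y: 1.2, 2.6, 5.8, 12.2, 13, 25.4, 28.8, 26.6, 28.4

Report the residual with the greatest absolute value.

x=5: ŷ = -10 + 2·5 = 0; e = 1.2 − 0 = 1.2
x=7: ŷ = -10 + 2·7 = 4; e = 2.6 − 4 = -1.4
x=9: ŷ = -10 + 2·9 = 8; e = 5.8 − 8 = -2.2
x=11: ŷ = -10 + 2·11 = 12; e = 12.2 − 12 = 0.2
x=13: ŷ = -10 + 2·13 = 16; e = 13 − 16 = -3
x=15: ŷ = -10 + 2·15 = 20; e = 25.4 − 20 = 5.4
x=17: ŷ = -10 + 2·17 = 24; e = 28.8 − 24 = 4.8
x=19: ŷ = -10 + 2·19 = 28; e = 26.6 − 28 = -1.4
x=21: ŷ = -10 + 2·21 = 32; e = 28.4 − 32 = -3.6
Largest |e| is 5.4 at x = 15, residual 5.4.

e = 5.4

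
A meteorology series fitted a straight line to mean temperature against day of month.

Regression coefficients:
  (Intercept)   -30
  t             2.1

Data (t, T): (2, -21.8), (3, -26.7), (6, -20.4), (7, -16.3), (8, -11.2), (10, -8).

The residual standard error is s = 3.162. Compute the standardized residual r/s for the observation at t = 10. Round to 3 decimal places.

0.316

ŷ = -30 + 2.1·10 = -9
r = -8 − (-9) = 1
r/s = 1 / 3.162 = 0.316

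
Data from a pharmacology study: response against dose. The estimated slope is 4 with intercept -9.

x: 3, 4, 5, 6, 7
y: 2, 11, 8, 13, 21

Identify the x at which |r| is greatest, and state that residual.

x = 4, r = 4

x=3: ŷ = -9 + 4·3 = 3; r = 2 − 3 = -1
x=4: ŷ = -9 + 4·4 = 7; r = 11 − 7 = 4
x=5: ŷ = -9 + 4·5 = 11; r = 8 − 11 = -3
x=6: ŷ = -9 + 4·6 = 15; r = 13 − 15 = -2
x=7: ŷ = -9 + 4·7 = 19; r = 21 − 19 = 2
Largest |r| is 4 at x = 4, residual 4.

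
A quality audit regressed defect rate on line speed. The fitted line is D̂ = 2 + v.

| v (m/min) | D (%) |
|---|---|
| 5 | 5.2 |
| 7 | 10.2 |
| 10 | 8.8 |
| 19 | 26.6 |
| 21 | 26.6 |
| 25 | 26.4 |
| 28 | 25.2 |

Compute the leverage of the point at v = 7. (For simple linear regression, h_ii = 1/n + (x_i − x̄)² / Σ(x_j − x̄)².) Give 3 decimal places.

h = 0.322

v̄ = (5 + 7 + 10 + 19 + 21 + 25 + 28)/7 = 16.4286
Σ(v − v̄)² = 130.612 + 88.898 + 41.3265 + 6.61224 + 20.898 + 73.4694 + 133.898 = 495.714
h = 1/7 + (-9.42857)²/495.714 = 0.142857 + 0.179333 = 0.322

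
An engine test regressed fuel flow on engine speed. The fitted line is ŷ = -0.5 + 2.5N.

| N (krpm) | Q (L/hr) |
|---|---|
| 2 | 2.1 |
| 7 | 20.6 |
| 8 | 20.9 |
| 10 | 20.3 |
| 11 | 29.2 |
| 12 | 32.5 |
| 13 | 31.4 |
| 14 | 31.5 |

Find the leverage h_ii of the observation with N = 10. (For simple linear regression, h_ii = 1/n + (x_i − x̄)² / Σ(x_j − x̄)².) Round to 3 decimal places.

h = 0.126

N̄ = (2 + 7 + 8 + 10 + 11 + 12 + 13 + 14)/8 = 9.625
Σ(N − N̄)² = 58.1406 + 6.89062 + 2.64062 + 0.140625 + 1.89062 + 5.64062 + 11.3906 + 19.1406 = 105.875
h = 1/8 + (0.375)²/105.875 = 0.125 + 0.00132822 = 0.126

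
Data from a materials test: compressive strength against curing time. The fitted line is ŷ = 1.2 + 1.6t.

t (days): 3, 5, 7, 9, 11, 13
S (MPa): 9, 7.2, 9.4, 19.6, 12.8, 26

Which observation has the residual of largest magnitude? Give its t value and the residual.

t=3: ŷ = 1.2 + 1.6·3 = 6; e = 9 − 6 = 3
t=5: ŷ = 1.2 + 1.6·5 = 9.2; e = 7.2 − 9.2 = -2
t=7: ŷ = 1.2 + 1.6·7 = 12.4; e = 9.4 − 12.4 = -3
t=9: ŷ = 1.2 + 1.6·9 = 15.6; e = 19.6 − 15.6 = 4
t=11: ŷ = 1.2 + 1.6·11 = 18.8; e = 12.8 − 18.8 = -6
t=13: ŷ = 1.2 + 1.6·13 = 22; e = 26 − 22 = 4
Largest |e| is 6 at t = 11, residual -6.

t = 11, e = -6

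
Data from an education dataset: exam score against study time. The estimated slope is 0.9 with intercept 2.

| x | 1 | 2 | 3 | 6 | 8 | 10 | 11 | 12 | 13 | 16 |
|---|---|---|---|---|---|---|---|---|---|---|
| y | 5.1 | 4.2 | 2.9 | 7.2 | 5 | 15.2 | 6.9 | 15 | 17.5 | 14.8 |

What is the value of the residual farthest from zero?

e = -5

x=1: ŷ = 2 + 0.9·1 = 2.9; e = 5.1 − 2.9 = 2.2
x=2: ŷ = 2 + 0.9·2 = 3.8; e = 4.2 − 3.8 = 0.4
x=3: ŷ = 2 + 0.9·3 = 4.7; e = 2.9 − 4.7 = -1.8
x=6: ŷ = 2 + 0.9·6 = 7.4; e = 7.2 − 7.4 = -0.2
x=8: ŷ = 2 + 0.9·8 = 9.2; e = 5 − 9.2 = -4.2
x=10: ŷ = 2 + 0.9·10 = 11; e = 15.2 − 11 = 4.2
x=11: ŷ = 2 + 0.9·11 = 11.9; e = 6.9 − 11.9 = -5
x=12: ŷ = 2 + 0.9·12 = 12.8; e = 15 − 12.8 = 2.2
x=13: ŷ = 2 + 0.9·13 = 13.7; e = 17.5 − 13.7 = 3.8
x=16: ŷ = 2 + 0.9·16 = 16.4; e = 14.8 − 16.4 = -1.6
Largest |e| is 5 at x = 11, residual -5.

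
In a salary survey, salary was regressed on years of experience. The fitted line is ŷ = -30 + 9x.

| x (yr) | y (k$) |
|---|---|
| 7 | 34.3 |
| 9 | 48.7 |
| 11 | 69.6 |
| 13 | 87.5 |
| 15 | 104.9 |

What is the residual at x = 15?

ŷ = -30 + 9·15 = 105
e = 104.9 − 105 = -0.1

e = -0.1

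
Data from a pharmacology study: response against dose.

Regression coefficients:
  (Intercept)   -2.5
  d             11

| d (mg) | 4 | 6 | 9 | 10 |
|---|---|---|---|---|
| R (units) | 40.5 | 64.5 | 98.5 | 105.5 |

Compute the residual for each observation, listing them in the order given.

-1, 1, 2, -2

d=4: R̂ = -2.5 + 11·4 = 41.5; e = 40.5 − 41.5 = -1
d=6: R̂ = -2.5 + 11·6 = 63.5; e = 64.5 − 63.5 = 1
d=9: R̂ = -2.5 + 11·9 = 96.5; e = 98.5 − 96.5 = 2
d=10: R̂ = -2.5 + 11·10 = 107.5; e = 105.5 − 107.5 = -2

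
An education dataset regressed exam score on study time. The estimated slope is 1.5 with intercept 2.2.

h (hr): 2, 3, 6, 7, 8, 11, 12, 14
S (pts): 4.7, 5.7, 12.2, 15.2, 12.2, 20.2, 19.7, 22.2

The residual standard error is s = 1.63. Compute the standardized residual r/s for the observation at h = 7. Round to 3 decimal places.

ŷ = 2.2 + 1.5·7 = 12.7
r = 15.2 − 12.7 = 2.5
r/s = 2.5 / 1.63 = 1.534

1.534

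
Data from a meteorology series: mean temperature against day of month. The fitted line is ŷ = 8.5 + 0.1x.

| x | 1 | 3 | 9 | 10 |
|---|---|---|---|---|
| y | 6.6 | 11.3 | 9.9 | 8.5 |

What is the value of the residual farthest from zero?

e = 2.5

x=1: ŷ = 8.5 + 0.1·1 = 8.6; e = 6.6 − 8.6 = -2
x=3: ŷ = 8.5 + 0.1·3 = 8.8; e = 11.3 − 8.8 = 2.5
x=9: ŷ = 8.5 + 0.1·9 = 9.4; e = 9.9 − 9.4 = 0.5
x=10: ŷ = 8.5 + 0.1·10 = 9.5; e = 8.5 − 9.5 = -1
Largest |e| is 2.5 at x = 3, residual 2.5.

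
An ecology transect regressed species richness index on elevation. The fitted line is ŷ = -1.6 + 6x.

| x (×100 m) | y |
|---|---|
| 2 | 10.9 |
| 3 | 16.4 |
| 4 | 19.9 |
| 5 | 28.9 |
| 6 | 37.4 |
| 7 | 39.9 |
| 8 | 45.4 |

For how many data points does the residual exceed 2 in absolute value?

2

x=2: ŷ = -1.6 + 6·2 = 10.4; r = 10.9 − 10.4 = 0.5
x=3: ŷ = -1.6 + 6·3 = 16.4; r = 16.4 − 16.4 = 0
x=4: ŷ = -1.6 + 6·4 = 22.4; r = 19.9 − 22.4 = -2.5
x=5: ŷ = -1.6 + 6·5 = 28.4; r = 28.9 − 28.4 = 0.5
x=6: ŷ = -1.6 + 6·6 = 34.4; r = 37.4 − 34.4 = 3
x=7: ŷ = -1.6 + 6·7 = 40.4; r = 39.9 − 40.4 = -0.5
x=8: ŷ = -1.6 + 6·8 = 46.4; r = 45.4 − 46.4 = -1
|r| > 2: x=4 (|r|=2.5), x=6 (|r|=3) → 2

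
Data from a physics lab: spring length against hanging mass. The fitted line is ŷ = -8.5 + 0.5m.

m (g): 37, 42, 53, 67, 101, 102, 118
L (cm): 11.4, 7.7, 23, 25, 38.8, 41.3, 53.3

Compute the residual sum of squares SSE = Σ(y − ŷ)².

SSE = 69.52

m=37: ŷ = -8.5 + 0.5·37 = 10; r = 11.4 − 10 = 1.4
m=42: ŷ = -8.5 + 0.5·42 = 12.5; r = 7.7 − 12.5 = -4.8
m=53: ŷ = -8.5 + 0.5·53 = 18; r = 23 − 18 = 5
m=67: ŷ = -8.5 + 0.5·67 = 25; r = 25 − 25 = 0
m=101: ŷ = -8.5 + 0.5·101 = 42; r = 38.8 − 42 = -3.2
m=102: ŷ = -8.5 + 0.5·102 = 42.5; r = 41.3 − 42.5 = -1.2
m=118: ŷ = -8.5 + 0.5·118 = 50.5; r = 53.3 − 50.5 = 2.8
SSE = 1.96 + 23.04 + 25 + 0 + 10.24 + 1.44 + 7.84 = 69.52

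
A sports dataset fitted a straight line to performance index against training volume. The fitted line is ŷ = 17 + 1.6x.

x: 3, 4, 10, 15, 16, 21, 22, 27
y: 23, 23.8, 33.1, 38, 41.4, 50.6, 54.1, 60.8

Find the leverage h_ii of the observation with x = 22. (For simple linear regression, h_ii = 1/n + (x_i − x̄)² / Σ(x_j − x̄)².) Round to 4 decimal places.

h = 0.2262

x̄ = (3 + 4 + 10 + 15 + 16 + 21 + 22 + 27)/8 = 14.75
Σ(x − x̄)² = 138.062 + 115.562 + 22.5625 + 0.0625 + 1.5625 + 39.0625 + 52.5625 + 150.062 = 519.5
h = 1/8 + (7.25)²/519.5 = 0.125 + 0.101179 = 0.2262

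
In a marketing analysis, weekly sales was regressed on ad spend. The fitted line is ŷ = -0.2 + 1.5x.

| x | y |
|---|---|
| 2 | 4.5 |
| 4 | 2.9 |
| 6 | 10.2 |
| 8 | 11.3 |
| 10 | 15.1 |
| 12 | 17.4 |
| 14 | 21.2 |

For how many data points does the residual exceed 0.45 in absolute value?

4

x=2: ŷ = -0.2 + 1.5·2 = 2.8; r = 4.5 − 2.8 = 1.7
x=4: ŷ = -0.2 + 1.5·4 = 5.8; r = 2.9 − 5.8 = -2.9
x=6: ŷ = -0.2 + 1.5·6 = 8.8; r = 10.2 − 8.8 = 1.4
x=8: ŷ = -0.2 + 1.5·8 = 11.8; r = 11.3 − 11.8 = -0.5
x=10: ŷ = -0.2 + 1.5·10 = 14.8; r = 15.1 − 14.8 = 0.3
x=12: ŷ = -0.2 + 1.5·12 = 17.8; r = 17.4 − 17.8 = -0.4
x=14: ŷ = -0.2 + 1.5·14 = 20.8; r = 21.2 − 20.8 = 0.4
|r| > 0.45: x=2 (|r|=1.7), x=4 (|r|=2.9), x=6 (|r|=1.4), x=8 (|r|=0.5) → 4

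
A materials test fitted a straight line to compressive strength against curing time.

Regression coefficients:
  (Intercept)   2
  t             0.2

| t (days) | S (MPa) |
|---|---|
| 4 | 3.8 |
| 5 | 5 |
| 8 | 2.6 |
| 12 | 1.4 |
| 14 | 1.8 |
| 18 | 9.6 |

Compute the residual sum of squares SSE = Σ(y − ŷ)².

SSE = 40

t=4: ŷ = 2 + 0.2·4 = 2.8; r = 3.8 − 2.8 = 1
t=5: ŷ = 2 + 0.2·5 = 3; r = 5 − 3 = 2
t=8: ŷ = 2 + 0.2·8 = 3.6; r = 2.6 − 3.6 = -1
t=12: ŷ = 2 + 0.2·12 = 4.4; r = 1.4 − 4.4 = -3
t=14: ŷ = 2 + 0.2·14 = 4.8; r = 1.8 − 4.8 = -3
t=18: ŷ = 2 + 0.2·18 = 5.6; r = 9.6 − 5.6 = 4
SSE = 1 + 4 + 1 + 9 + 9 + 16 = 40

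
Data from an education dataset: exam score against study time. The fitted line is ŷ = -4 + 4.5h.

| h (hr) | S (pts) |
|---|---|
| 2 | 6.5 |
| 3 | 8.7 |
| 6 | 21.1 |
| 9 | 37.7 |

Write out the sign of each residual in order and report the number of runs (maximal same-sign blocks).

h=2: ŷ = -4 + 4.5·2 = 5; r = 6.5 − 5 = 1.5
h=3: ŷ = -4 + 4.5·3 = 9.5; r = 8.7 − 9.5 = -0.8
h=6: ŷ = -4 + 4.5·6 = 23; r = 21.1 − 23 = -1.9
h=9: ŷ = -4 + 4.5·9 = 36.5; r = 37.7 − 36.5 = 1.2
Signs: + − − +
Runs: +×1, −×2, +×1 → 3

3 runs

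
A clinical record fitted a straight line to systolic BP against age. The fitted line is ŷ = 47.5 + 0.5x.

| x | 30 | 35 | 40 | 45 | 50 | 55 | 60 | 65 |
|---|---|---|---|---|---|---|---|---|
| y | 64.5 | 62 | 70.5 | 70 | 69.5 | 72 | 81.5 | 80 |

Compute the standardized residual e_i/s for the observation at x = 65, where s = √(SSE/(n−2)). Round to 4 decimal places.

0.0000

x=30: ŷ = 47.5 + 0.5·30 = 62.5; e = 64.5 − 62.5 = 2
x=35: ŷ = 47.5 + 0.5·35 = 65; e = 62 − 65 = -3
x=40: ŷ = 47.5 + 0.5·40 = 67.5; e = 70.5 − 67.5 = 3
x=45: ŷ = 47.5 + 0.5·45 = 70; e = 70 − 70 = 0
x=50: ŷ = 47.5 + 0.5·50 = 72.5; e = 69.5 − 72.5 = -3
x=55: ŷ = 47.5 + 0.5·55 = 75; e = 72 − 75 = -3
x=60: ŷ = 47.5 + 0.5·60 = 77.5; e = 81.5 − 77.5 = 4
x=65: ŷ = 47.5 + 0.5·65 = 80; e = 80 − 80 = 0
SSE = 4 + 9 + 9 + 0 + 9 + 9 + 16 + 0 = 56
s = √(56/6) = 3.05505
e/s = 0 / 3.05505 = 0.0000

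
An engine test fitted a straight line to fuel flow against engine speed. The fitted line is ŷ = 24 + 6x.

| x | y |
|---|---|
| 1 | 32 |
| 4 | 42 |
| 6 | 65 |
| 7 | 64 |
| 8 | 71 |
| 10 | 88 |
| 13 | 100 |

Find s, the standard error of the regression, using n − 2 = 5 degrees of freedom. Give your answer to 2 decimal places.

x=1: ŷ = 24 + 6·1 = 30; e = 32 − 30 = 2
x=4: ŷ = 24 + 6·4 = 48; e = 42 − 48 = -6
x=6: ŷ = 24 + 6·6 = 60; e = 65 − 60 = 5
x=7: ŷ = 24 + 6·7 = 66; e = 64 − 66 = -2
x=8: ŷ = 24 + 6·8 = 72; e = 71 − 72 = -1
x=10: ŷ = 24 + 6·10 = 84; e = 88 − 84 = 4
x=13: ŷ = 24 + 6·13 = 102; e = 100 − 102 = -2
SSE = 4 + 36 + 25 + 4 + 1 + 16 + 4 = 90
s = √(90/5) = √18 ≈ 4.24

s = 4.24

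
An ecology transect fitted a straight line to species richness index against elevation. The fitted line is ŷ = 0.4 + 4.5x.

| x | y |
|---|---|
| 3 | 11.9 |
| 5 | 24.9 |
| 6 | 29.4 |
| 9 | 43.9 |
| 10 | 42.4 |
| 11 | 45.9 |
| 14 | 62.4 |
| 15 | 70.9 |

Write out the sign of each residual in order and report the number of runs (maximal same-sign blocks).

x=3: ŷ = 0.4 + 4.5·3 = 13.9; e = 11.9 − 13.9 = -2
x=5: ŷ = 0.4 + 4.5·5 = 22.9; e = 24.9 − 22.9 = 2
x=6: ŷ = 0.4 + 4.5·6 = 27.4; e = 29.4 − 27.4 = 2
x=9: ŷ = 0.4 + 4.5·9 = 40.9; e = 43.9 − 40.9 = 3
x=10: ŷ = 0.4 + 4.5·10 = 45.4; e = 42.4 − 45.4 = -3
x=11: ŷ = 0.4 + 4.5·11 = 49.9; e = 45.9 − 49.9 = -4
x=14: ŷ = 0.4 + 4.5·14 = 63.4; e = 62.4 − 63.4 = -1
x=15: ŷ = 0.4 + 4.5·15 = 67.9; e = 70.9 − 67.9 = 3
Signs: − + + + − − − +
Runs: −×1, +×3, −×3, +×1 → 4

4 runs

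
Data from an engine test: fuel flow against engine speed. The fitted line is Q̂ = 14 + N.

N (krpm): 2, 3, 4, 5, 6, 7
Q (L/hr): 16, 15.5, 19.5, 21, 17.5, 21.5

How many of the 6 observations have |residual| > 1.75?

N=2: Q̂ = 14 + 2 = 16; r = 16 − 16 = 0
N=3: Q̂ = 14 + 3 = 17; r = 15.5 − 17 = -1.5
N=4: Q̂ = 14 + 4 = 18; r = 19.5 − 18 = 1.5
N=5: Q̂ = 14 + 5 = 19; r = 21 − 19 = 2
N=6: Q̂ = 14 + 6 = 20; r = 17.5 − 20 = -2.5
N=7: Q̂ = 14 + 7 = 21; r = 21.5 − 21 = 0.5
|r| > 1.75: N=5 (|r|=2), N=6 (|r|=2.5) → 2

2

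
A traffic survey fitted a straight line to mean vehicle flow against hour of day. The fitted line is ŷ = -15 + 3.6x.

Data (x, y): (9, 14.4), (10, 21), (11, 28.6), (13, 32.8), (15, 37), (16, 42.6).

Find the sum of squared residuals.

x=9: ŷ = -15 + 3.6·9 = 17.4; e = 14.4 − 17.4 = -3
x=10: ŷ = -15 + 3.6·10 = 21; e = 21 − 21 = 0
x=11: ŷ = -15 + 3.6·11 = 24.6; e = 28.6 − 24.6 = 4
x=13: ŷ = -15 + 3.6·13 = 31.8; e = 32.8 − 31.8 = 1
x=15: ŷ = -15 + 3.6·15 = 39; e = 37 − 39 = -2
x=16: ŷ = -15 + 3.6·16 = 42.6; e = 42.6 − 42.6 = 0
SSE = 9 + 0 + 16 + 1 + 4 + 0 = 30

SSE = 30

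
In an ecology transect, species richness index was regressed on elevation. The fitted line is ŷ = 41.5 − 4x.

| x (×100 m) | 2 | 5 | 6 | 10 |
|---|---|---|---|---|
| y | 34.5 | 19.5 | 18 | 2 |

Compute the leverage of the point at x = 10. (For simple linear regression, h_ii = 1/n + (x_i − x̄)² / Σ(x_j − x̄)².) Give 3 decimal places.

h = 0.802

x̄ = (2 + 5 + 6 + 10)/4 = 5.75
Σ(x − x̄)² = 14.0625 + 0.5625 + 0.0625 + 18.0625 = 32.75
h = 1/4 + (4.25)²/32.75 = 0.25 + 0.551527 = 0.802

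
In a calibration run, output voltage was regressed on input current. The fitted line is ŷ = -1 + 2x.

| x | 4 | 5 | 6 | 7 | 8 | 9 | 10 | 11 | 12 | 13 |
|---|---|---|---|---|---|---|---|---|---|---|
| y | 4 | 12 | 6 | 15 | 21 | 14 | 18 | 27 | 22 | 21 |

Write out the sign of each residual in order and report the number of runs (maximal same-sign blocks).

x=4: ŷ = -1 + 2·4 = 7; e = 4 − 7 = -3
x=5: ŷ = -1 + 2·5 = 9; e = 12 − 9 = 3
x=6: ŷ = -1 + 2·6 = 11; e = 6 − 11 = -5
x=7: ŷ = -1 + 2·7 = 13; e = 15 − 13 = 2
x=8: ŷ = -1 + 2·8 = 15; e = 21 − 15 = 6
x=9: ŷ = -1 + 2·9 = 17; e = 14 − 17 = -3
x=10: ŷ = -1 + 2·10 = 19; e = 18 − 19 = -1
x=11: ŷ = -1 + 2·11 = 21; e = 27 − 21 = 6
x=12: ŷ = -1 + 2·12 = 23; e = 22 − 23 = -1
x=13: ŷ = -1 + 2·13 = 25; e = 21 − 25 = -4
Signs: − + − + + − − + − −
Runs: −×1, +×1, −×1, +×2, −×2, +×1, −×2 → 7

7 runs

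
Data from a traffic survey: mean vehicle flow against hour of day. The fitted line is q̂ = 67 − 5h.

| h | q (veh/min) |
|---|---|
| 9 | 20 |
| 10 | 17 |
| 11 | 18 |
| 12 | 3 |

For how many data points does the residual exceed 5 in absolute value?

h=9: q̂ = 67 − 5·9 = 22; e = 20 − 22 = -2
h=10: q̂ = 67 − 5·10 = 17; e = 17 − 17 = 0
h=11: q̂ = 67 − 5·11 = 12; e = 18 − 12 = 6
h=12: q̂ = 67 − 5·12 = 7; e = 3 − 7 = -4
|e| > 5: h=11 (|e|=6) → 1

1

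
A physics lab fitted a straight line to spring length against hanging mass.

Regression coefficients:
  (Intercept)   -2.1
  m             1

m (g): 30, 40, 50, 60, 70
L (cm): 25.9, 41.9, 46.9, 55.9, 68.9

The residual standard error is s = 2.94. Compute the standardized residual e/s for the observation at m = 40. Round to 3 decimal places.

1.361

L̂ = -2.1 + 40 = 37.9
e = 41.9 − 37.9 = 4
e/s = 4 / 2.94 = 1.361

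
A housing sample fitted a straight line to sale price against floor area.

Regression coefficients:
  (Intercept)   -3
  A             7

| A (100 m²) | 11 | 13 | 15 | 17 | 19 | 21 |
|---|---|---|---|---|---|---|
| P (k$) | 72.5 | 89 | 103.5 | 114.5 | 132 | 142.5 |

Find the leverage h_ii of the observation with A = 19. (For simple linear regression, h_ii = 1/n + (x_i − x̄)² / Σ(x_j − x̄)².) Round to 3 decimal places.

h = 0.295

Ā = (11 + 13 + 15 + 17 + 19 + 21)/6 = 16
Σ(A − Ā)² = 25 + 9 + 1 + 1 + 9 + 25 = 70
h = 1/6 + (3)²/70 = 0.166667 + 0.128571 = 0.295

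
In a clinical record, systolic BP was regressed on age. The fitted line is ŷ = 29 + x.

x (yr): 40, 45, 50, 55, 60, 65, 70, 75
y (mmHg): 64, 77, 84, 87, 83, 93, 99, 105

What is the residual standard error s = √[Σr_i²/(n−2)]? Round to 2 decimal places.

s = 4.20

x=40: ŷ = 29 + 40 = 69; r = 64 − 69 = -5
x=45: ŷ = 29 + 45 = 74; r = 77 − 74 = 3
x=50: ŷ = 29 + 50 = 79; r = 84 − 79 = 5
x=55: ŷ = 29 + 55 = 84; r = 87 − 84 = 3
x=60: ŷ = 29 + 60 = 89; r = 83 − 89 = -6
x=65: ŷ = 29 + 65 = 94; r = 93 − 94 = -1
x=70: ŷ = 29 + 70 = 99; r = 99 − 99 = 0
x=75: ŷ = 29 + 75 = 104; r = 105 − 104 = 1
SSE = 25 + 9 + 25 + 9 + 36 + 1 + 0 + 1 = 106
s = √(106/6) = √17.6667 ≈ 4.20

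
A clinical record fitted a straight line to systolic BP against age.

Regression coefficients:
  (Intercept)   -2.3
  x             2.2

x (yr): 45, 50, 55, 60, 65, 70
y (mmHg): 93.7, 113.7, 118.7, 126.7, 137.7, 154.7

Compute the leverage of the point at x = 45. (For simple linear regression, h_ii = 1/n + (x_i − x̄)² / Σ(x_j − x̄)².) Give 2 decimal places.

h = 0.52

x̄ = (45 + 50 + 55 + 60 + 65 + 70)/6 = 57.5
Σ(x − x̄)² = 156.25 + 56.25 + 6.25 + 6.25 + 56.25 + 156.25 = 437.5
h = 1/6 + (-12.5)²/437.5 = 0.166667 + 0.357143 = 0.52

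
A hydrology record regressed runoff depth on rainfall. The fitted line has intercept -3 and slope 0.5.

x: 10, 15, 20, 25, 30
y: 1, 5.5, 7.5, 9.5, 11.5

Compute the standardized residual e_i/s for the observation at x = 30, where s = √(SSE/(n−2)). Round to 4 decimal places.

-0.5477

x=10: ŷ = -3 + 0.5·10 = 2; e = 1 − 2 = -1
x=15: ŷ = -3 + 0.5·15 = 4.5; e = 5.5 − 4.5 = 1
x=20: ŷ = -3 + 0.5·20 = 7; e = 7.5 − 7 = 0.5
x=25: ŷ = -3 + 0.5·25 = 9.5; e = 9.5 − 9.5 = 0
x=30: ŷ = -3 + 0.5·30 = 12; e = 11.5 − 12 = -0.5
SSE = 1 + 1 + 0.25 + 0 + 0.25 = 2.5
s = √(2.5/3) = 0.912871
e/s = -0.5 / 0.912871 = -0.5477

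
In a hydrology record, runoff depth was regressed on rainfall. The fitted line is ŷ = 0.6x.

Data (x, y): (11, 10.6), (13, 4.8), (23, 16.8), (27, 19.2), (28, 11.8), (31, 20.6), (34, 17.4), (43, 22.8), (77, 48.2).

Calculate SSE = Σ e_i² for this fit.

SSE = 94

x=11: ŷ = 0.6·11 = 6.6; e = 10.6 − 6.6 = 4
x=13: ŷ = 0.6·13 = 7.8; e = 4.8 − 7.8 = -3
x=23: ŷ = 0.6·23 = 13.8; e = 16.8 − 13.8 = 3
x=27: ŷ = 0.6·27 = 16.2; e = 19.2 − 16.2 = 3
x=28: ŷ = 0.6·28 = 16.8; e = 11.8 − 16.8 = -5
x=31: ŷ = 0.6·31 = 18.6; e = 20.6 − 18.6 = 2
x=34: ŷ = 0.6·34 = 20.4; e = 17.4 − 20.4 = -3
x=43: ŷ = 0.6·43 = 25.8; e = 22.8 − 25.8 = -3
x=77: ŷ = 0.6·77 = 46.2; e = 48.2 − 46.2 = 2
SSE = 16 + 9 + 9 + 9 + 25 + 4 + 9 + 9 + 4 = 94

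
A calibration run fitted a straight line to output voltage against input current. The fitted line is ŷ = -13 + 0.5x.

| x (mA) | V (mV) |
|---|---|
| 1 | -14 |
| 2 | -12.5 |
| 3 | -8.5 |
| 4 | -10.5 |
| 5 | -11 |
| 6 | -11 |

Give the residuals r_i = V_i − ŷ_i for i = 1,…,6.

x=1: ŷ = -13 + 0.5·1 = -12.5; r = -14 − (-12.5) = -1.5
x=2: ŷ = -13 + 0.5·2 = -12; r = -12.5 − (-12) = -0.5
x=3: ŷ = -13 + 0.5·3 = -11.5; r = -8.5 − (-11.5) = 3
x=4: ŷ = -13 + 0.5·4 = -11; r = -10.5 − (-11) = 0.5
x=5: ŷ = -13 + 0.5·5 = -10.5; r = -11 − (-10.5) = -0.5
x=6: ŷ = -13 + 0.5·6 = -10; r = -11 − (-10) = -1

-1.5, -0.5, 3, 0.5, -0.5, -1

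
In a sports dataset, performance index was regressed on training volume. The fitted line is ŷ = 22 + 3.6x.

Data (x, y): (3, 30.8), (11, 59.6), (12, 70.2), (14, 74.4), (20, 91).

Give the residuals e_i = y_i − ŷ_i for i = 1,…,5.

x=3: ŷ = 22 + 3.6·3 = 32.8; e = 30.8 − 32.8 = -2
x=11: ŷ = 22 + 3.6·11 = 61.6; e = 59.6 − 61.6 = -2
x=12: ŷ = 22 + 3.6·12 = 65.2; e = 70.2 − 65.2 = 5
x=14: ŷ = 22 + 3.6·14 = 72.4; e = 74.4 − 72.4 = 2
x=20: ŷ = 22 + 3.6·20 = 94; e = 91 − 94 = -3

-2, -2, 5, 2, -3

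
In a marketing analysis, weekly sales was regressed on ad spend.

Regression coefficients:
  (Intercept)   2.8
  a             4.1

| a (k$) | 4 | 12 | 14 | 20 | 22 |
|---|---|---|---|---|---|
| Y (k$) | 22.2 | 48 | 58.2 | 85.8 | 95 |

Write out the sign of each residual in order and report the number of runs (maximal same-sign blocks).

a=4: Ŷ = 2.8 + 4.1·4 = 19.2; e = 22.2 − 19.2 = 3
a=12: Ŷ = 2.8 + 4.1·12 = 52; e = 48 − 52 = -4
a=14: Ŷ = 2.8 + 4.1·14 = 60.2; e = 58.2 − 60.2 = -2
a=20: Ŷ = 2.8 + 4.1·20 = 84.8; e = 85.8 − 84.8 = 1
a=22: Ŷ = 2.8 + 4.1·22 = 93; e = 95 − 93 = 2
Signs: + − − + +
Runs: +×1, −×2, +×2 → 3

3 runs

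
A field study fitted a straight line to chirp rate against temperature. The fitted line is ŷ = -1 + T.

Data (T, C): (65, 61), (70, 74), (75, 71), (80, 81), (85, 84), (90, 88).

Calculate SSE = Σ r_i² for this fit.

T=65: ŷ = -1 + 65 = 64; r = 61 − 64 = -3
T=70: ŷ = -1 + 70 = 69; r = 74 − 69 = 5
T=75: ŷ = -1 + 75 = 74; r = 71 − 74 = -3
T=80: ŷ = -1 + 80 = 79; r = 81 − 79 = 2
T=85: ŷ = -1 + 85 = 84; r = 84 − 84 = 0
T=90: ŷ = -1 + 90 = 89; r = 88 − 89 = -1
SSE = 9 + 25 + 9 + 4 + 0 + 1 = 48

SSE = 48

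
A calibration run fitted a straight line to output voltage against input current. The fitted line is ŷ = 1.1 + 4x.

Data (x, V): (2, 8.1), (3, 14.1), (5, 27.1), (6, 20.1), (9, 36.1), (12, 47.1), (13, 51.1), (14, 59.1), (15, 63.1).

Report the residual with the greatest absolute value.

r = 6

x=2: ŷ = 1.1 + 4·2 = 9.1; r = 8.1 − 9.1 = -1
x=3: ŷ = 1.1 + 4·3 = 13.1; r = 14.1 − 13.1 = 1
x=5: ŷ = 1.1 + 4·5 = 21.1; r = 27.1 − 21.1 = 6
x=6: ŷ = 1.1 + 4·6 = 25.1; r = 20.1 − 25.1 = -5
x=9: ŷ = 1.1 + 4·9 = 37.1; r = 36.1 − 37.1 = -1
x=12: ŷ = 1.1 + 4·12 = 49.1; r = 47.1 − 49.1 = -2
x=13: ŷ = 1.1 + 4·13 = 53.1; r = 51.1 − 53.1 = -2
x=14: ŷ = 1.1 + 4·14 = 57.1; r = 59.1 − 57.1 = 2
x=15: ŷ = 1.1 + 4·15 = 61.1; r = 63.1 − 61.1 = 2
Largest |r| is 6 at x = 5, residual 6.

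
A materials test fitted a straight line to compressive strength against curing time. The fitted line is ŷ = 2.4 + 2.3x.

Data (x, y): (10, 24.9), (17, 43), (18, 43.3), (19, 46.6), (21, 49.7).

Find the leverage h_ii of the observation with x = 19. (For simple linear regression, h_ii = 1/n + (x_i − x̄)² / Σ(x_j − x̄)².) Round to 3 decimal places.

h = 0.257

x̄ = (10 + 17 + 18 + 19 + 21)/5 = 17
Σ(x − x̄)² = 49 + 0 + 1 + 4 + 16 = 70
h = 1/5 + (2)²/70 = 0.2 + 0.0571429 = 0.257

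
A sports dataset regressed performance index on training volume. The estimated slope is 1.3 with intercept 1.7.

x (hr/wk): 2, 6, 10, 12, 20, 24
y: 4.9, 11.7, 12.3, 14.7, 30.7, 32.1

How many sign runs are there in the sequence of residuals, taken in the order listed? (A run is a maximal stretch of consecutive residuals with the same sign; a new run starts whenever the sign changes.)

x=2: ŷ = 1.7 + 1.3·2 = 4.3; e = 4.9 − 4.3 = 0.6
x=6: ŷ = 1.7 + 1.3·6 = 9.5; e = 11.7 − 9.5 = 2.2
x=10: ŷ = 1.7 + 1.3·10 = 14.7; e = 12.3 − 14.7 = -2.4
x=12: ŷ = 1.7 + 1.3·12 = 17.3; e = 14.7 − 17.3 = -2.6
x=20: ŷ = 1.7 + 1.3·20 = 27.7; e = 30.7 − 27.7 = 3
x=24: ŷ = 1.7 + 1.3·24 = 32.9; e = 32.1 − 32.9 = -0.8
Signs: + + − − + −
Runs: +×2, −×2, +×1, −×1 → 4

4 runs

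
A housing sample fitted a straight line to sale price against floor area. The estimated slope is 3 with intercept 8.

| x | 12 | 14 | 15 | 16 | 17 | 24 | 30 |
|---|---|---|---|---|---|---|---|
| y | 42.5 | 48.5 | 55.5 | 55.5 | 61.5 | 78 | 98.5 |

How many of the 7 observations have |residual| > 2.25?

x=12: ŷ = 8 + 3·12 = 44; r = 42.5 − 44 = -1.5
x=14: ŷ = 8 + 3·14 = 50; r = 48.5 − 50 = -1.5
x=15: ŷ = 8 + 3·15 = 53; r = 55.5 − 53 = 2.5
x=16: ŷ = 8 + 3·16 = 56; r = 55.5 − 56 = -0.5
x=17: ŷ = 8 + 3·17 = 59; r = 61.5 − 59 = 2.5
x=24: ŷ = 8 + 3·24 = 80; r = 78 − 80 = -2
x=30: ŷ = 8 + 3·30 = 98; r = 98.5 − 98 = 0.5
|r| > 2.25: x=15 (|r|=2.5), x=17 (|r|=2.5) → 2

2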